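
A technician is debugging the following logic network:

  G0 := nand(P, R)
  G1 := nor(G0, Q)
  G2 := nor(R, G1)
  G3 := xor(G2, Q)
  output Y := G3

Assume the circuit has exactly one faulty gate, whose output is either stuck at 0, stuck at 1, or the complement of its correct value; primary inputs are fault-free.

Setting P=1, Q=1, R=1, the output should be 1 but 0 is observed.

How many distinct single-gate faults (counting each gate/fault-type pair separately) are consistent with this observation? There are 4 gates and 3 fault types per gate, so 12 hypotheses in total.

4

Fault-free: G0=0, G1=0, G2=0, G3=1 → 1. Observed 0.
  G0 stuck-at-0: output 1 ✗
  G0 stuck-at-1: output 1 ✗
  G0 inverted output: output 1 ✗
  G1 stuck-at-0: output 1 ✗
  G1 stuck-at-1: output 1 ✗
  G1 inverted output: output 1 ✗
  G2 stuck-at-0: output 1 ✗
  G2 stuck-at-1: output 0 ✓
  G2 inverted output: output 0 ✓
  G3 stuck-at-0: output 0 ✓
  G3 stuck-at-1: output 1 ✗
  G3 inverted output: output 0 ✓
Consistent faults: {G2 stuck-at-1, G2 inverted output, G3 stuck-at-0, G3 inverted output} — 4 in all.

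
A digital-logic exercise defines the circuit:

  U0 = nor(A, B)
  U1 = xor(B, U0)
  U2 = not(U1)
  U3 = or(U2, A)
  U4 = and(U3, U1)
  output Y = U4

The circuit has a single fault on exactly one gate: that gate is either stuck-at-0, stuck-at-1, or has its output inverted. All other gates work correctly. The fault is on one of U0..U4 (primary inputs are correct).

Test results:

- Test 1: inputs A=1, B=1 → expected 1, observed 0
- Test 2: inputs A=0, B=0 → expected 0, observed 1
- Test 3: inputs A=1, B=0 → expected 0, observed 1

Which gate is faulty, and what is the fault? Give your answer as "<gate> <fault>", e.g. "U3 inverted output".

U4 inverted output

Fault-free values for test 1 (A=1, B=1): U0=0, U1=1, U2=0, U3=1, U4=1, giving Y=1. Observed 0.
Test 1: faults giving observed 0 are {U0 stuck-at-1, U0 inverted output, U1 stuck-at-0, U1 inverted output, U3 stuck-at-0, U3 inverted output, U4 stuck-at-0, U4 inverted output}.
Test 2 (A=0, B=0): fault-free U0=1, U1=1, U2=0, U3=0, U4=0 → 0; observed 1. Eliminates U0 stuck-at-1, U0 inverted output, U1 stuck-at-0, U1 inverted output, U3 stuck-at-0, U4 stuck-at-0.
Test 3 (A=1, B=0): fault-free U0=0, U1=0, U2=1, U3=1, U4=0 → 0; observed 1. Eliminates U3 inverted output.
Only U4 inverted output is consistent with every test.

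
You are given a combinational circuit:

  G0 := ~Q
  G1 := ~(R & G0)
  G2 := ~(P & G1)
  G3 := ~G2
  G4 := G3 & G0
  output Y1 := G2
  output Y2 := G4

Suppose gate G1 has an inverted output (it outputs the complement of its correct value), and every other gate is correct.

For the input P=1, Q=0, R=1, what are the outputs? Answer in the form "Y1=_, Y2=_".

Propagate with G1 forced: G0=1, G1=1 [inverted output], G2=0, G3=1, G4=1.
So the outputs are Y1=0, Y2=1. (Without the fault they would be Y1=1, Y2=0.)

Y1=0, Y2=1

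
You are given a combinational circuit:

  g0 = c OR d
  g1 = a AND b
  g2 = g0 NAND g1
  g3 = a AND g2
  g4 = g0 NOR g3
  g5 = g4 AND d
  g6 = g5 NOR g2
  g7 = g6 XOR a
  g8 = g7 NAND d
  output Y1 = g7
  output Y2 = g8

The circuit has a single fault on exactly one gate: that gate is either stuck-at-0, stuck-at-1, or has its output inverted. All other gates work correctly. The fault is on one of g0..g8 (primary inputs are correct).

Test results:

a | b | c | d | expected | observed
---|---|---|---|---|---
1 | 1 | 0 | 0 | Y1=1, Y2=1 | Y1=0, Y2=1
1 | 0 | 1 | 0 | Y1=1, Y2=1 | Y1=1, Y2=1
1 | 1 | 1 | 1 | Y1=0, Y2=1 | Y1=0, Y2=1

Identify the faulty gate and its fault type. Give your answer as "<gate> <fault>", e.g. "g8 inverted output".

g0 stuck-at-1

Fault-free values for test 1 (a=1, b=1, c=0, d=0): g0=0, g1=1, g2=1, g3=1, g4=0, g5=0, g6=0, g7=1, g8=1, giving Y1=1, Y2=1. Observed Y1=0, Y2=1.
Test 1: faults giving observed Y1=0, Y2=1 are {g0 stuck-at-1, g0 inverted output, g2 stuck-at-0, g2 inverted output, g6 stuck-at-1, g6 inverted output, g7 stuck-at-0, g7 inverted output}.
Test 2 (a=1, b=0, c=1, d=0): fault-free g0=1, g1=0, g2=1, g3=1, g4=0, g5=0, g6=0, g7=1, g8=1 → Y1=1, Y2=1; observed Y1=1, Y2=1. Eliminates g2 stuck-at-0, g2 inverted output, g6 stuck-at-1, g6 inverted output, g7 stuck-at-0, g7 inverted output.
Test 3 (a=1, b=1, c=1, d=1): fault-free g0=1, g1=1, g2=0, g3=0, g4=0, g5=0, g6=1, g7=0, g8=1 → Y1=0, Y2=1; observed Y1=0, Y2=1. Eliminates g0 inverted output.
Only g0 stuck-at-1 is consistent with every test.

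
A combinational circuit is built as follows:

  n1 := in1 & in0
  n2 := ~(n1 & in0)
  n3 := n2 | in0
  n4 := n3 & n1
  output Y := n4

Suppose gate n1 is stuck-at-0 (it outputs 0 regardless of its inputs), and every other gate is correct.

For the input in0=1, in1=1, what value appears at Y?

0

Propagate with n1 forced: n1=0 [stuck-at-0], n2=1, n3=1, n4=0.
So Y = 0. (Without the fault it would be 1.)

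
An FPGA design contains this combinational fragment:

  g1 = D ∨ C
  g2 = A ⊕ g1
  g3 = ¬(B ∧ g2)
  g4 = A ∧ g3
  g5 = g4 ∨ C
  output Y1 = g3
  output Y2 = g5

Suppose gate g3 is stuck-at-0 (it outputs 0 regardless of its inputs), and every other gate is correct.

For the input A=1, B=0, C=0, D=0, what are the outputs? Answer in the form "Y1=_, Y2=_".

Propagate with g3 forced: g1=0, g2=1, g3=0 [stuck-at-0], g4=0, g5=0.
So the outputs are Y1=0, Y2=0. (Without the fault they would be Y1=1, Y2=1.)

Y1=0, Y2=0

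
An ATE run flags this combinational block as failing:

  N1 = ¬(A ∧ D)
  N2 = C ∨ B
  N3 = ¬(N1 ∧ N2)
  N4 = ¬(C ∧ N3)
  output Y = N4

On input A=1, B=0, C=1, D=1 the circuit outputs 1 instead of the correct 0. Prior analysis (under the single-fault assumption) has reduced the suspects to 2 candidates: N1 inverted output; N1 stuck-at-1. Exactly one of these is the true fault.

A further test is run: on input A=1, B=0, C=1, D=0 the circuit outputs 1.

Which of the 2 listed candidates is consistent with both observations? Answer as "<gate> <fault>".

Evaluate each candidate on input A=1, B=0, C=1, D=0:
  N1 inverted output: N1=0 [inverted output], N2=1, N3=1, N4=0 → 0 — eliminated
  N1 stuck-at-1: N1=1 [stuck-at-1], N2=1, N3=0, N4=1 → 1 — matches
Only N1 stuck-at-1 reproduces the observed 1.

N1 stuck-at-1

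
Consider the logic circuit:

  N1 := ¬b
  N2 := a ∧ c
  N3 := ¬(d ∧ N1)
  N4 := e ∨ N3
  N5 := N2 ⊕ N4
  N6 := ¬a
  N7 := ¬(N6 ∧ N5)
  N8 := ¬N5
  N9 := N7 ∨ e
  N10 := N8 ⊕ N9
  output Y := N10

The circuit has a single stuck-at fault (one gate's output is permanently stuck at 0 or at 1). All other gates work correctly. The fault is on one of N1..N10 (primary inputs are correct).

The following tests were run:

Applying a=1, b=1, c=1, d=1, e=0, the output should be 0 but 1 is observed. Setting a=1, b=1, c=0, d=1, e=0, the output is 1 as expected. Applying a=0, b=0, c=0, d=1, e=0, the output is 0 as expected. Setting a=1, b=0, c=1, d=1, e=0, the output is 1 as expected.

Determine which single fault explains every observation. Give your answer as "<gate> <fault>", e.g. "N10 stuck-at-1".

Fault-free values for test 1 (a=1, b=1, c=1, d=1, e=0): N1=0, N2=1, N3=1, N4=1, N5=0, N6=0, N7=1, N8=1, N9=1, N10=0, giving Y=0. Observed 1.
Test 1: faults giving observed 1 are {N1 stuck-at-1, N2 stuck-at-0, N3 stuck-at-0, N4 stuck-at-0, N5 stuck-at-1, N7 stuck-at-0, N8 stuck-at-0, N9 stuck-at-0, N10 stuck-at-1}.
Test 2 (a=1, b=1, c=0, d=1, e=0): fault-free N1=0, N2=0, N3=1, N4=1, N5=1, N6=0, N7=1, N8=0, N9=1, N10=1 → 1; observed 1. Eliminates N1 stuck-at-1, N3 stuck-at-0, N4 stuck-at-0, N7 stuck-at-0, N9 stuck-at-0.
Test 3 (a=0, b=0, c=0, d=1, e=0): fault-free N1=1, N2=0, N3=0, N4=0, N5=0, N6=1, N7=1, N8=1, N9=1, N10=0 → 0; observed 0. Eliminates N8 stuck-at-0, N10 stuck-at-1.
Test 4 (a=1, b=0, c=1, d=1, e=0): fault-free N1=1, N2=1, N3=0, N4=0, N5=1, N6=0, N7=1, N8=0, N9=1, N10=1 → 1; observed 1. Eliminates N2 stuck-at-0.
Only N5 stuck-at-1 is consistent with every test.

N5 stuck-at-1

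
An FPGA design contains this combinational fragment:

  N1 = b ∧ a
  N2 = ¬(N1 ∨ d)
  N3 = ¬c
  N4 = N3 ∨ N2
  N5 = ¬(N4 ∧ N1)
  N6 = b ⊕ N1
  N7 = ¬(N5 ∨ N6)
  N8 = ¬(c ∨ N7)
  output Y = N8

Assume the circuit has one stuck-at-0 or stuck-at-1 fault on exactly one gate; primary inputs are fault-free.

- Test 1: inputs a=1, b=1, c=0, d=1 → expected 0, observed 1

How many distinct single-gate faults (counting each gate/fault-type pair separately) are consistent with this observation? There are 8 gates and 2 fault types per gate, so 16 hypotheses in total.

7

Fault-free: N1=1, N2=0, N3=1, N4=1, N5=0, N6=0, N7=1, N8=0 → 0. Observed 1.
  N1: stuck-at-0 ✓; others ✗
  N2: none of the 2 fault types match ✗
  N3: stuck-at-0 ✓; others ✗
  N4: stuck-at-0 ✓; others ✗
  N5: stuck-at-1 ✓; others ✗
  N6: stuck-at-1 ✓; others ✗
  N7: stuck-at-0 ✓; others ✗
  N8: stuck-at-1 ✓; others ✗
Consistent faults: {N1 stuck-at-0, N3 stuck-at-0, N4 stuck-at-0, N5 stuck-at-1, N6 stuck-at-1, N7 stuck-at-0, N8 stuck-at-1} — 7 in all.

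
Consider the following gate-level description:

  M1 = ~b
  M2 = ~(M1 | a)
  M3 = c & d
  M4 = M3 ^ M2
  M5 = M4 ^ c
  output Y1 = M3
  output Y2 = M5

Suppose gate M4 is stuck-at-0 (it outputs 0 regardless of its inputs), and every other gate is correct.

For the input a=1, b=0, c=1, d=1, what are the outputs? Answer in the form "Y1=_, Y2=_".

Propagate with M4 forced: M1=1, M2=0, M3=1, M4=0 [stuck-at-0], M5=1.
So the outputs are Y1=1, Y2=1. (Without the fault they would be Y1=1, Y2=0.)

Y1=1, Y2=1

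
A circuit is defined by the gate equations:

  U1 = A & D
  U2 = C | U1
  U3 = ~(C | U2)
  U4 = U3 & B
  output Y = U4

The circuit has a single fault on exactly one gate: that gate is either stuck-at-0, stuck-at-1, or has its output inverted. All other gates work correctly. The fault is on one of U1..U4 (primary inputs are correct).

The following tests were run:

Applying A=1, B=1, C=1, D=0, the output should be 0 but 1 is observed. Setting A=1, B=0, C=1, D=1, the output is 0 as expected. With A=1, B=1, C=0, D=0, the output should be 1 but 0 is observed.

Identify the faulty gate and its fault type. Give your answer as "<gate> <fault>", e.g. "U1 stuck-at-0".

U3 inverted output

Fault-free values for test 1 (A=1, B=1, C=1, D=0): U1=0, U2=1, U3=0, U4=0, giving Y=0. Observed 1.
Test 1: faults giving observed 1 are {U3 stuck-at-1, U3 inverted output, U4 stuck-at-1, U4 inverted output}.
Test 2 (A=1, B=0, C=1, D=1): fault-free U1=1, U2=1, U3=0, U4=0 → 0; observed 0. Eliminates U4 stuck-at-1, U4 inverted output.
Test 3 (A=1, B=1, C=0, D=0): fault-free U1=0, U2=0, U3=1, U4=1 → 1; observed 0. Eliminates U3 stuck-at-1.
Only U3 inverted output is consistent with every test.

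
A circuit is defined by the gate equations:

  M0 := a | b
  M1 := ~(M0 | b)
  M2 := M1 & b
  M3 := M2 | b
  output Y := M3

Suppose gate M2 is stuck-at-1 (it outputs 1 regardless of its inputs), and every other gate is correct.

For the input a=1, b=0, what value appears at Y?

1

Propagate with M2 forced: M0=1, M1=0, M2=1 [stuck-at-1], M3=1.
So Y = 1. (Without the fault it would be 0.)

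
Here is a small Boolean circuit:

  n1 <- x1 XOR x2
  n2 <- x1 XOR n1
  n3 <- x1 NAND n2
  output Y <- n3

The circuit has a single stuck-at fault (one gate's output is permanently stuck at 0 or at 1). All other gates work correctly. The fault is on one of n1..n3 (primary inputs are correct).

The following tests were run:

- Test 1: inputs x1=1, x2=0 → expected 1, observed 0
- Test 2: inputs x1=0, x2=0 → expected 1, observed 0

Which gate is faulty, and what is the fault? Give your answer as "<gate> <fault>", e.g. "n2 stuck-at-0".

Fault-free values for test 1 (x1=1, x2=0): n1=1, n2=0, n3=1, giving Y=1. Observed 0.
Test 1: faults giving observed 0 are {n1 stuck-at-0, n2 stuck-at-1, n3 stuck-at-0}.
Test 2 (x1=0, x2=0): fault-free n1=0, n2=0, n3=1 → 1; observed 0. Eliminates n1 stuck-at-0, n2 stuck-at-1.
Only n3 stuck-at-0 is consistent with every test.

n3 stuck-at-0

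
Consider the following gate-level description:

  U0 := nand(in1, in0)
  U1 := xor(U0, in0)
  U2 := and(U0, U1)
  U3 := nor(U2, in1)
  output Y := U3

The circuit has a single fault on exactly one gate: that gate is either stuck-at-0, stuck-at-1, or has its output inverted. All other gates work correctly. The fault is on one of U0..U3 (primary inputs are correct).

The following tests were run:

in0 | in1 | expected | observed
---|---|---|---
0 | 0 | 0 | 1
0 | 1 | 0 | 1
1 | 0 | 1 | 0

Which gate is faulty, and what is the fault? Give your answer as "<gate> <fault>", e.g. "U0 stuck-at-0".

Fault-free values for test 1 (in0=0, in1=0): U0=1, U1=1, U2=1, U3=0, giving Y=0. Observed 1.
Test 1: faults giving observed 1 are {U0 stuck-at-0, U0 inverted output, U1 stuck-at-0, U1 inverted output, U2 stuck-at-0, U2 inverted output, U3 stuck-at-1, U3 inverted output}.
Test 2 (in0=0, in1=1): fault-free U0=1, U1=1, U2=1, U3=0 → 0; observed 1. Eliminates U0 stuck-at-0, U0 inverted output, U1 stuck-at-0, U1 inverted output, U2 stuck-at-0, U2 inverted output.
Test 3 (in0=1, in1=0): fault-free U0=1, U1=0, U2=0, U3=1 → 1; observed 0. Eliminates U3 stuck-at-1.
Only U3 inverted output is consistent with every test.

U3 inverted output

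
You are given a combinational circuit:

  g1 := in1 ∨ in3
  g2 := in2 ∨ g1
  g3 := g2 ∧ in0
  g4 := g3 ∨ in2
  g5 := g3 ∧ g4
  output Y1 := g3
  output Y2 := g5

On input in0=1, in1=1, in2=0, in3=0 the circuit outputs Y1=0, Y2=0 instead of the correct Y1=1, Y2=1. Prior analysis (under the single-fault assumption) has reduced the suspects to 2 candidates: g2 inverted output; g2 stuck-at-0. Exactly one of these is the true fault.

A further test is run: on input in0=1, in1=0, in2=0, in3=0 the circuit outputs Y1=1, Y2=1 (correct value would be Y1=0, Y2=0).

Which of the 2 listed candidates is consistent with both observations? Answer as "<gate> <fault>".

g2 inverted output

Evaluate each candidate on input in0=1, in1=0, in2=0, in3=0:
  g2 inverted output: g1=0, g2=1 [inverted output], g3=1, g4=1, g5=1 → Y1=1, Y2=1 — matches
  g2 stuck-at-0: g1=0, g2=0 [stuck-at-0], g3=0, g4=0, g5=0 → Y1=0, Y2=0 — eliminated
Only g2 inverted output reproduces the observed Y1=1, Y2=1.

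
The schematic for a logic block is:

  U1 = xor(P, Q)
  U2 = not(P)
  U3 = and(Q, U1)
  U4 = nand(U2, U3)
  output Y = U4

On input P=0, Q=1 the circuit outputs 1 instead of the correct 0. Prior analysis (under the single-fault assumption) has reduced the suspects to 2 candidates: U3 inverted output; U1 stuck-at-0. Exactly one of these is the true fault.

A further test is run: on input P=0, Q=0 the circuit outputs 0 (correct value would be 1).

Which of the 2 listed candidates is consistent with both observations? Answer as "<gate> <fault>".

U3 inverted output

Evaluate each candidate on input P=0, Q=0:
  U3 inverted output: U1=0, U2=1, U3=1 [inverted output], U4=0 → 0 — matches
  U1 stuck-at-0: U1=0 [stuck-at-0], U2=1, U3=0, U4=1 → 1 — eliminated
Only U3 inverted output reproduces the observed 0.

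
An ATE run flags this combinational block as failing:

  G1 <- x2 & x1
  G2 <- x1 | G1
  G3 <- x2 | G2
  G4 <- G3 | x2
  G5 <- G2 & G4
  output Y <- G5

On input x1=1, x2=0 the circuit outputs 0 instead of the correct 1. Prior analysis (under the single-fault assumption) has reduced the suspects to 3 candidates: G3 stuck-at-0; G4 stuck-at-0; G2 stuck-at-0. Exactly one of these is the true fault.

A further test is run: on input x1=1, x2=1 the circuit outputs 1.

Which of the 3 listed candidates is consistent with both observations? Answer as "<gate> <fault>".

G3 stuck-at-0

Evaluate each candidate on input x1=1, x2=1:
  G3 stuck-at-0: G1=1, G2=1, G3=0 [stuck-at-0], G4=1, G5=1 → 1 — matches
  G4 stuck-at-0: G1=1, G2=1, G3=1, G4=0 [stuck-at-0], G5=0 → 0 — eliminated
  G2 stuck-at-0: G1=1, G2=0 [stuck-at-0], G3=1, G4=1, G5=0 → 0 — eliminated
Only G3 stuck-at-0 reproduces the observed 1.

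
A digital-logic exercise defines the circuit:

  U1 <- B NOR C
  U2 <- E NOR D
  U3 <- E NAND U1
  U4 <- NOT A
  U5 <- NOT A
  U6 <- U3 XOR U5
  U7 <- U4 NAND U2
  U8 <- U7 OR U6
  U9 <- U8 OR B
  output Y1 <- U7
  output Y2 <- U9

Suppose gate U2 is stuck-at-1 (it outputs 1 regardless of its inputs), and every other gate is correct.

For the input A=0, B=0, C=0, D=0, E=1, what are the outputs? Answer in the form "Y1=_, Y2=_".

Y1=0, Y2=1

Propagate with U2 forced: U1=1, U2=1 [stuck-at-1], U3=0, U4=1, U5=1, U6=1, U7=0, U8=1, U9=1.
So the outputs are Y1=0, Y2=1. (Without the fault they would be Y1=1, Y2=1.)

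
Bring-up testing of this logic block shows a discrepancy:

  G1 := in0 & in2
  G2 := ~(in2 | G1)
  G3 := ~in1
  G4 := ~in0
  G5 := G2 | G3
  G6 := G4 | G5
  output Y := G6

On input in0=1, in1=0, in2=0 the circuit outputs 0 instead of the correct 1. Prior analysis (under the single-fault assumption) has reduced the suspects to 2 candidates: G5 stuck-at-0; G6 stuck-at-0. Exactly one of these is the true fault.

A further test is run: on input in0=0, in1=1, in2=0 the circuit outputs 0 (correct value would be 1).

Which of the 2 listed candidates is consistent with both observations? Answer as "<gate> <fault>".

G6 stuck-at-0

Evaluate each candidate on input in0=0, in1=1, in2=0:
  G5 stuck-at-0: G1=0, G2=1, G3=0, G4=1, G5=0 [stuck-at-0], G6=1 → 1 — eliminated
  G6 stuck-at-0: G1=0, G2=1, G3=0, G4=1, G5=1, G6=0 [stuck-at-0] → 0 — matches
Only G6 stuck-at-0 reproduces the observed 0.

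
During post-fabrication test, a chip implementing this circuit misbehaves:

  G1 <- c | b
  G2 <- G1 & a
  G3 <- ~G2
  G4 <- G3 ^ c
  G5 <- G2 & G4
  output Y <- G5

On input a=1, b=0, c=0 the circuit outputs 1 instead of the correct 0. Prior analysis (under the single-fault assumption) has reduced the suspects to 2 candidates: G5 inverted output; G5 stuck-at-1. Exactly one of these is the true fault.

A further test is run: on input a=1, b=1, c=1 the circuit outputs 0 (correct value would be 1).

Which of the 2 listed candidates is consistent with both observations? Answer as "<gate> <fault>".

Evaluate each candidate on input a=1, b=1, c=1:
  G5 inverted output: G1=1, G2=1, G3=0, G4=1, G5=0 [inverted output] → 0 — matches
  G5 stuck-at-1: G1=1, G2=1, G3=0, G4=1, G5=1 [stuck-at-1] → 1 — eliminated
Only G5 inverted output reproduces the observed 0.

G5 inverted output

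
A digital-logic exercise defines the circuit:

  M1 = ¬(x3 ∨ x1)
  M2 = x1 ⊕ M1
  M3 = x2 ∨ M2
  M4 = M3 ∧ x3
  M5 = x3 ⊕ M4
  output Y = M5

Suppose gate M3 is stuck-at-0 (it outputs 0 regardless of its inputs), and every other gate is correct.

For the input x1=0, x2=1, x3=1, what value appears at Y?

Propagate with M3 forced: M1=0, M2=0, M3=0 [stuck-at-0], M4=0, M5=1.
So Y = 1. (Without the fault it would be 0.)

1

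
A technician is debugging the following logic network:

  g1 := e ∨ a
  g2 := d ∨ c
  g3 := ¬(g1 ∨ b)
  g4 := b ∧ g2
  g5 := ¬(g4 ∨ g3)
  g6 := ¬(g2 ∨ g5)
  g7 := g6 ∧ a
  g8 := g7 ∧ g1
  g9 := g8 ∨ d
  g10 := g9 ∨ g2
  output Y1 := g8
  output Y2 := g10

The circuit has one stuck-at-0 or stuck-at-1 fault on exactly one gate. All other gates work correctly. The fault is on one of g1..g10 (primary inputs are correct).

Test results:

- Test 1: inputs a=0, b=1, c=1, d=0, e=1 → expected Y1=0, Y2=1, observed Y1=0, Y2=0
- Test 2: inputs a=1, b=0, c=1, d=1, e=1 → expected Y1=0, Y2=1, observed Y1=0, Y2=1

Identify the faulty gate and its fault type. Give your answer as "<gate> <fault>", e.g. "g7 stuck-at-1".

g2 stuck-at-0

Fault-free values for test 1 (a=0, b=1, c=1, d=0, e=1): g1=1, g2=1, g3=0, g4=1, g5=0, g6=0, g7=0, g8=0, g9=0, g10=1, giving Y1=0, Y2=1. Observed Y1=0, Y2=0.
Test 1: faults giving observed Y1=0, Y2=0 are {g2 stuck-at-0, g10 stuck-at-0}.
Test 2 (a=1, b=0, c=1, d=1, e=1): fault-free g1=1, g2=1, g3=0, g4=0, g5=1, g6=0, g7=0, g8=0, g9=1, g10=1 → Y1=0, Y2=1; observed Y1=0, Y2=1. Eliminates g10 stuck-at-0.
Only g2 stuck-at-0 is consistent with every test.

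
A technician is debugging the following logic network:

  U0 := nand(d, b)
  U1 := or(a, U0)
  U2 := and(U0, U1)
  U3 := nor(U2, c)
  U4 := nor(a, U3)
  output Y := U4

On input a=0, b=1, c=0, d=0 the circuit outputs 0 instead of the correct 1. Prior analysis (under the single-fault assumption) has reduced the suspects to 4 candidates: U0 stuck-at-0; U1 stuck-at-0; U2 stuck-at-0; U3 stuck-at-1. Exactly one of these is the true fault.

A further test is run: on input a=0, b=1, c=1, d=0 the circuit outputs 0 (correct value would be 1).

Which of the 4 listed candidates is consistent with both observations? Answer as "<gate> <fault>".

U3 stuck-at-1

Evaluate each candidate on input a=0, b=1, c=1, d=0:
  U0 stuck-at-0: U0=0 [stuck-at-0], U1=0, U2=0, U3=0, U4=1 → 1 — eliminated
  U1 stuck-at-0: U0=1, U1=0 [stuck-at-0], U2=0, U3=0, U4=1 → 1 — eliminated
  U2 stuck-at-0: U0=1, U1=1, U2=0 [stuck-at-0], U3=0, U4=1 → 1 — eliminated
  U3 stuck-at-1: U0=1, U1=1, U2=1, U3=1 [stuck-at-1], U4=0 → 0 — matches
Only U3 stuck-at-1 reproduces the observed 0.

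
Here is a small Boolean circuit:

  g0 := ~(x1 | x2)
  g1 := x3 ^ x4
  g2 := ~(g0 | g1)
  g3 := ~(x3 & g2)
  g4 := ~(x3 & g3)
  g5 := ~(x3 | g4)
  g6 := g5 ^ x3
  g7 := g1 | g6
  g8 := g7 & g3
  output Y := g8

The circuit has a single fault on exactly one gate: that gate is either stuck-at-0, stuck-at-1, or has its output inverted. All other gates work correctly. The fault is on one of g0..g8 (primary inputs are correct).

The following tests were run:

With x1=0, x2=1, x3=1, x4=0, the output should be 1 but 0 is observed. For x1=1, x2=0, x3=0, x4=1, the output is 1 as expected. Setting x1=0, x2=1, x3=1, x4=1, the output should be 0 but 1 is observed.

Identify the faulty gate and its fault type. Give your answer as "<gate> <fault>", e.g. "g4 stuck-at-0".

g2 inverted output

Fault-free values for test 1 (x1=0, x2=1, x3=1, x4=0): g0=0, g1=1, g2=0, g3=1, g4=0, g5=0, g6=1, g7=1, g8=1, giving Y=1. Observed 0.
Test 1: faults giving observed 0 are {g1 stuck-at-0, g1 inverted output, g2 stuck-at-1, g2 inverted output, g3 stuck-at-0, g3 inverted output, g7 stuck-at-0, g7 inverted output, g8 stuck-at-0, g8 inverted output}.
Test 2 (x1=1, x2=0, x3=0, x4=1): fault-free g0=0, g1=1, g2=0, g3=1, g4=1, g5=0, g6=0, g7=1, g8=1 → 1; observed 1. Eliminates g1 stuck-at-0, g1 inverted output, g3 stuck-at-0, g3 inverted output, g7 stuck-at-0, g7 inverted output, g8 stuck-at-0, g8 inverted output.
Test 3 (x1=0, x2=1, x3=1, x4=1): fault-free g0=0, g1=0, g2=1, g3=0, g4=1, g5=0, g6=1, g7=1, g8=0 → 0; observed 1. Eliminates g2 stuck-at-1.
Only g2 inverted output is consistent with every test.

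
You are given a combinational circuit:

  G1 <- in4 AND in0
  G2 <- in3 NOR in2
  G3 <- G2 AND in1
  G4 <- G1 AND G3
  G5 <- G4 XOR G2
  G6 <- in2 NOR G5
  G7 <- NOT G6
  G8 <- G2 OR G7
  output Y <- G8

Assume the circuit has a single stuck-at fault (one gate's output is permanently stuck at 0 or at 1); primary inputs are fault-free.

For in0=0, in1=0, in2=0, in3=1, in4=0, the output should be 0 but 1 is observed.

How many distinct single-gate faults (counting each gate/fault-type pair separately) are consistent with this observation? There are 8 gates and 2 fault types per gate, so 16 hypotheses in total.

Fault-free: G1=0, G2=0, G3=0, G4=0, G5=0, G6=1, G7=0, G8=0 → 0. Observed 1.
  G1: none of the 2 fault types match ✗
  G2: stuck-at-1 ✓; others ✗
  G3: none of the 2 fault types match ✗
  G4: stuck-at-1 ✓; others ✗
  G5: stuck-at-1 ✓; others ✗
  G6: stuck-at-0 ✓; others ✗
  G7: stuck-at-1 ✓; others ✗
  G8: stuck-at-1 ✓; others ✗
Consistent faults: {G2 stuck-at-1, G4 stuck-at-1, G5 stuck-at-1, G6 stuck-at-0, G7 stuck-at-1, G8 stuck-at-1} — 6 in all.

6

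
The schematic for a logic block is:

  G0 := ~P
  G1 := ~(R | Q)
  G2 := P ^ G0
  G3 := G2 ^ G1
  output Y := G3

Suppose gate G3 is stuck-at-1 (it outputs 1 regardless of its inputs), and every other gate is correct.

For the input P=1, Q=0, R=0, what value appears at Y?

1

Propagate with G3 forced: G0=0, G1=1, G2=1, G3=1 [stuck-at-1].
So Y = 1. (Without the fault it would be 0.)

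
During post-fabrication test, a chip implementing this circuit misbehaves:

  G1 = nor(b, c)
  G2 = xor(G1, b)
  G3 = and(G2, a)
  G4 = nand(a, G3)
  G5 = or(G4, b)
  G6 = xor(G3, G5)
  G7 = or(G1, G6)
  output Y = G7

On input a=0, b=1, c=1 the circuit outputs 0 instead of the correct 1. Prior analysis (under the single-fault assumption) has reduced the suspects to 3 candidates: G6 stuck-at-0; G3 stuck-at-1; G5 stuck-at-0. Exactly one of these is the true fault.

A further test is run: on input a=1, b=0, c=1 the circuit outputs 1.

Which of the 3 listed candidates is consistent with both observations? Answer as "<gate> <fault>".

G3 stuck-at-1

Evaluate each candidate on input a=1, b=0, c=1:
  G6 stuck-at-0: G1=0, G2=0, G3=0, G4=1, G5=1, G6=0 [stuck-at-0], G7=0 → 0 — eliminated
  G3 stuck-at-1: G1=0, G2=0, G3=1 [stuck-at-1], G4=0, G5=0, G6=1, G7=1 → 1 — matches
  G5 stuck-at-0: G1=0, G2=0, G3=0, G4=1, G5=0 [stuck-at-0], G6=0, G7=0 → 0 — eliminated
Only G3 stuck-at-1 reproduces the observed 1.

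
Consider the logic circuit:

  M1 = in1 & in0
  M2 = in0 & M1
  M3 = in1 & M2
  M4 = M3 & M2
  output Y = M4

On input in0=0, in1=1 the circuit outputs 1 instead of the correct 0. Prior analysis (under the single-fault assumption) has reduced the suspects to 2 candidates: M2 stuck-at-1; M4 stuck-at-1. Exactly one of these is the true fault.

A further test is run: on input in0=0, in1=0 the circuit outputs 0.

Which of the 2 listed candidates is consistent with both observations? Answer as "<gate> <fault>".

M2 stuck-at-1

Evaluate each candidate on input in0=0, in1=0:
  M2 stuck-at-1: M1=0, M2=1 [stuck-at-1], M3=0, M4=0 → 0 — matches
  M4 stuck-at-1: M1=0, M2=0, M3=0, M4=1 [stuck-at-1] → 1 — eliminated
Only M2 stuck-at-1 reproduces the observed 0.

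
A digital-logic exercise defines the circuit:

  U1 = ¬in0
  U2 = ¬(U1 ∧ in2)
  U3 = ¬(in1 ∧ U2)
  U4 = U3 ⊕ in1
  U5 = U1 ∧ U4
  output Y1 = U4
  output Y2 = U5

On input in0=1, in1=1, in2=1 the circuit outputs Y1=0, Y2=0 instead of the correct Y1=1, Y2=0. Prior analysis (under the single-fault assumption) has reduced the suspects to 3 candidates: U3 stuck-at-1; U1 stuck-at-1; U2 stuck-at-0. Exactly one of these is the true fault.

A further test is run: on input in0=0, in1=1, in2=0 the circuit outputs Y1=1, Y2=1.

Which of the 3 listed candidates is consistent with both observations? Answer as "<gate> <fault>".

Evaluate each candidate on input in0=0, in1=1, in2=0:
  U3 stuck-at-1: U1=1, U2=1, U3=1 [stuck-at-1], U4=0, U5=0 → Y1=0, Y2=0 — eliminated
  U1 stuck-at-1: U1=1 [stuck-at-1], U2=1, U3=0, U4=1, U5=1 → Y1=1, Y2=1 — matches
  U2 stuck-at-0: U1=1, U2=0 [stuck-at-0], U3=1, U4=0, U5=0 → Y1=0, Y2=0 — eliminated
Only U1 stuck-at-1 reproduces the observed Y1=1, Y2=1.

U1 stuck-at-1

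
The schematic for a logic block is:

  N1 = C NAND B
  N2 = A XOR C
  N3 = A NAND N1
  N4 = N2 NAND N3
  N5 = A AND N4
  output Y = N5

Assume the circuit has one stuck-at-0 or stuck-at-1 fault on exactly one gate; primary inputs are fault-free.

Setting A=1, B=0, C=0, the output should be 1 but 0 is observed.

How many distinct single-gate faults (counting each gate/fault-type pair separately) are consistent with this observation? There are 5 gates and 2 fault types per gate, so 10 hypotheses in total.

4

Fault-free: N1=1, N2=1, N3=0, N4=1, N5=1 → 1. Observed 0.
  N1 stuck-at-0: output 0 ✓
  N1 stuck-at-1: output 1 ✗
  N2 stuck-at-0: output 1 ✗
  N2 stuck-at-1: output 1 ✗
  N3 stuck-at-0: output 1 ✗
  N3 stuck-at-1: output 0 ✓
  N4 stuck-at-0: output 0 ✓
  N4 stuck-at-1: output 1 ✗
  N5 stuck-at-0: output 0 ✓
  N5 stuck-at-1: output 1 ✗
Consistent faults: {N1 stuck-at-0, N3 stuck-at-1, N4 stuck-at-0, N5 stuck-at-0} — 4 in all.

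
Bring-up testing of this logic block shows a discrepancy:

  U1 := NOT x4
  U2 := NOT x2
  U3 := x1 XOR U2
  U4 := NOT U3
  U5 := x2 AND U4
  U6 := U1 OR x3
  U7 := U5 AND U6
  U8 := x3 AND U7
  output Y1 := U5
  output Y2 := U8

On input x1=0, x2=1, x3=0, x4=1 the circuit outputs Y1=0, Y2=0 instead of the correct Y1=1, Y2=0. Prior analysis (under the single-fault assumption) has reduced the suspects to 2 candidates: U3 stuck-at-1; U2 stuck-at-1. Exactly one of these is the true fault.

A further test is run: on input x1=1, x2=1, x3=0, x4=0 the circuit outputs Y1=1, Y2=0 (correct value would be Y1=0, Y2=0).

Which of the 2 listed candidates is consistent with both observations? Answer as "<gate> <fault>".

Evaluate each candidate on input x1=1, x2=1, x3=0, x4=0:
  U3 stuck-at-1: U1=1, U2=0, U3=1 [stuck-at-1], U4=0, U5=0, U6=1, U7=0, U8=0 → Y1=0, Y2=0 — eliminated
  U2 stuck-at-1: U1=1, U2=1 [stuck-at-1], U3=0, U4=1, U5=1, U6=1, U7=1, U8=0 → Y1=1, Y2=0 — matches
Only U2 stuck-at-1 reproduces the observed Y1=1, Y2=0.

U2 stuck-at-1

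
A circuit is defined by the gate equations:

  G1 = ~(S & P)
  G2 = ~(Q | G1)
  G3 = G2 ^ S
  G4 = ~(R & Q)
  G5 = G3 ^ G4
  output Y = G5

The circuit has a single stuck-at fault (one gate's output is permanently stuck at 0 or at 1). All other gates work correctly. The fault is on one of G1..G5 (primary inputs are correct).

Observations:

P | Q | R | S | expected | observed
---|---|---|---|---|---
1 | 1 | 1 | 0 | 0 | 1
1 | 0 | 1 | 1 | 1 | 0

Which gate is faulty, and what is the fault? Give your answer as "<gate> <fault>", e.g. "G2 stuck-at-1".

Fault-free values for test 1 (P=1, Q=1, R=1, S=0): G1=1, G2=0, G3=0, G4=0, G5=0, giving Y=0. Observed 1.
Test 1: faults giving observed 1 are {G2 stuck-at-1, G3 stuck-at-1, G4 stuck-at-1, G5 stuck-at-1}.
Test 2 (P=1, Q=0, R=1, S=1): fault-free G1=0, G2=1, G3=0, G4=1, G5=1 → 1; observed 0. Eliminates G2 stuck-at-1, G4 stuck-at-1, G5 stuck-at-1.
Only G3 stuck-at-1 is consistent with every test.

G3 stuck-at-1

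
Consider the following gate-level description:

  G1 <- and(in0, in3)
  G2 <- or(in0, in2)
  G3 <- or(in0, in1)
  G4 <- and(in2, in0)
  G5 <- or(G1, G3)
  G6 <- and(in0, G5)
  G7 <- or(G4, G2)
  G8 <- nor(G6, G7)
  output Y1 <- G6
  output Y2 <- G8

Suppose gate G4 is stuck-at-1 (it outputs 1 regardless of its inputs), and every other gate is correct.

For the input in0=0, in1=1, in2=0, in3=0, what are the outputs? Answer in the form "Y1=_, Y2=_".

Y1=0, Y2=0

Propagate with G4 forced: G1=0, G2=0, G3=1, G4=1 [stuck-at-1], G5=1, G6=0, G7=1, G8=0.
So the outputs are Y1=0, Y2=0. (Without the fault they would be Y1=0, Y2=1.)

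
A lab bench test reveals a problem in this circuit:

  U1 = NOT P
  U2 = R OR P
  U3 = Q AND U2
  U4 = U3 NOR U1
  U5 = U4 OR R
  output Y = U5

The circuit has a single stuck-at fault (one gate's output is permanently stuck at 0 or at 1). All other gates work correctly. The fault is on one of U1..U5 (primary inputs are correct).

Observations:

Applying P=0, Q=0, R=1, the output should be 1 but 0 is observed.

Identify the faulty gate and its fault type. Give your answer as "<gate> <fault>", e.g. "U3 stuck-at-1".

U5 stuck-at-0

Fault-free values for test 1 (P=0, Q=0, R=1): U1=1, U2=1, U3=0, U4=0, U5=1, giving Y=1. Observed 0.
Test 1: faults giving observed 0 are {U5 stuck-at-0}.
Only U5 stuck-at-0 is consistent with every test.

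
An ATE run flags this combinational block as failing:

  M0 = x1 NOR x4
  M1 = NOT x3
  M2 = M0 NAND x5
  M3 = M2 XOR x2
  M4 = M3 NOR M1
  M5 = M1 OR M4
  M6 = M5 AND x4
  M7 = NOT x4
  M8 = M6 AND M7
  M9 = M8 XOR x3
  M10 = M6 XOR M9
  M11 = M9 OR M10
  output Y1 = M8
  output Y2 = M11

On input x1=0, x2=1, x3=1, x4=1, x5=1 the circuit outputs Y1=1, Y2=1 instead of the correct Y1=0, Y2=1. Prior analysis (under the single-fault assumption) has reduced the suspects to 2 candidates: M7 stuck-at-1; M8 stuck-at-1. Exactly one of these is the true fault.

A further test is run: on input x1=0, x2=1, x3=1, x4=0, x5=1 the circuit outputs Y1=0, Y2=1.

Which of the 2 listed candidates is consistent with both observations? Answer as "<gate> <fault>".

M7 stuck-at-1

Evaluate each candidate on input x1=0, x2=1, x3=1, x4=0, x5=1:
  M7 stuck-at-1: M0=1, M1=0, M2=0, M3=1, M4=0, M5=0, M6=0, M7=1 [stuck-at-1], M8=0, M9=1, M10=1, M11=1 → Y1=0, Y2=1 — matches
  M8 stuck-at-1: M0=1, M1=0, M2=0, M3=1, M4=0, M5=0, M6=0, M7=1, M8=1 [stuck-at-1], M9=0, M10=0, M11=0 → Y1=1, Y2=0 — eliminated
Only M7 stuck-at-1 reproduces the observed Y1=0, Y2=1.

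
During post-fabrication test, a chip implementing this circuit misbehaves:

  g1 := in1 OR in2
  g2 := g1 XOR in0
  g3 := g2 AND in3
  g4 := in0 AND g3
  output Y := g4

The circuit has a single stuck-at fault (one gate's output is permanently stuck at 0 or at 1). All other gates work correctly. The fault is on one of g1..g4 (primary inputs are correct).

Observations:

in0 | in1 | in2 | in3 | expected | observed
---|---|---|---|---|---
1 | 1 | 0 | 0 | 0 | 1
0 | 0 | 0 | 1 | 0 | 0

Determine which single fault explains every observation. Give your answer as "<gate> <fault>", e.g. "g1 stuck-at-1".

g3 stuck-at-1

Fault-free values for test 1 (in0=1, in1=1, in2=0, in3=0): g1=1, g2=0, g3=0, g4=0, giving Y=0. Observed 1.
Test 1: faults giving observed 1 are {g3 stuck-at-1, g4 stuck-at-1}.
Test 2 (in0=0, in1=0, in2=0, in3=1): fault-free g1=0, g2=0, g3=0, g4=0 → 0; observed 0. Eliminates g4 stuck-at-1.
Only g3 stuck-at-1 is consistent with every test.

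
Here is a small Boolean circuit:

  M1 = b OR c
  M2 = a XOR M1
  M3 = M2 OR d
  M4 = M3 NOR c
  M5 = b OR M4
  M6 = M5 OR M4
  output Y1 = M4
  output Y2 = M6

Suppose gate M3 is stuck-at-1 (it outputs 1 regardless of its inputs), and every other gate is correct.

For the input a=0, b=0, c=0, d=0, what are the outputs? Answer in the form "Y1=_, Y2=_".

Y1=0, Y2=0

Propagate with M3 forced: M1=0, M2=0, M3=1 [stuck-at-1], M4=0, M5=0, M6=0.
So the outputs are Y1=0, Y2=0. (Without the fault they would be Y1=1, Y2=1.)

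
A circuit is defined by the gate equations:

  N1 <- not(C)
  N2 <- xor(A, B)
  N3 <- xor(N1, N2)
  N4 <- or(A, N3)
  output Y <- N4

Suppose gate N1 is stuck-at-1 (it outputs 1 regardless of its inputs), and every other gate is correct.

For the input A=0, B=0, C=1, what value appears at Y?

Propagate with N1 forced: N1=1 [stuck-at-1], N2=0, N3=1, N4=1.
So Y = 1. (Without the fault it would be 0.)

1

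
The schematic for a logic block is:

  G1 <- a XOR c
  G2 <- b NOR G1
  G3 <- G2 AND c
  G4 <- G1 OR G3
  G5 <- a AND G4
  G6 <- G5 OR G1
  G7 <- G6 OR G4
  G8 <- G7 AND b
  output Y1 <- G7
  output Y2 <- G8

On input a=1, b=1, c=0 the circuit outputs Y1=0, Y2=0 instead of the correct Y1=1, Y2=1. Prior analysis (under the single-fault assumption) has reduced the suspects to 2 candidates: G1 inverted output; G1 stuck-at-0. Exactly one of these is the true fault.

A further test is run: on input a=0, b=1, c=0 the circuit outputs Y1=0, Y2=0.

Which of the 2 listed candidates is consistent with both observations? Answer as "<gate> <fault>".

Evaluate each candidate on input a=0, b=1, c=0:
  G1 inverted output: G1=1 [inverted output], G2=0, G3=0, G4=1, G5=0, G6=1, G7=1, G8=1 → Y1=1, Y2=1 — eliminated
  G1 stuck-at-0: G1=0 [stuck-at-0], G2=0, G3=0, G4=0, G5=0, G6=0, G7=0, G8=0 → Y1=0, Y2=0 — matches
Only G1 stuck-at-0 reproduces the observed Y1=0, Y2=0.

G1 stuck-at-0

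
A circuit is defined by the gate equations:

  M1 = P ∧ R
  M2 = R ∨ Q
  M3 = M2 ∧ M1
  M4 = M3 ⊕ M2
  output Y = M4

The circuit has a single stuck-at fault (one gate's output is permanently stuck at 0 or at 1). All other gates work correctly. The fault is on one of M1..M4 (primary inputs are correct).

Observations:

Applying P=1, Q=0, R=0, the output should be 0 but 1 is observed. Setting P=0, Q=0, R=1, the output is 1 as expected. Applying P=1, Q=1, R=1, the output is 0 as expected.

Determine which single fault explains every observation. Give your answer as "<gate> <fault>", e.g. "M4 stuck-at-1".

M2 stuck-at-1

Fault-free values for test 1 (P=1, Q=0, R=0): M1=0, M2=0, M3=0, M4=0, giving Y=0. Observed 1.
Test 1: faults giving observed 1 are {M2 stuck-at-1, M3 stuck-at-1, M4 stuck-at-1}.
Test 2 (P=0, Q=0, R=1): fault-free M1=0, M2=1, M3=0, M4=1 → 1; observed 1. Eliminates M3 stuck-at-1.
Test 3 (P=1, Q=1, R=1): fault-free M1=1, M2=1, M3=1, M4=0 → 0; observed 0. Eliminates M4 stuck-at-1.
Only M2 stuck-at-1 is consistent with every test.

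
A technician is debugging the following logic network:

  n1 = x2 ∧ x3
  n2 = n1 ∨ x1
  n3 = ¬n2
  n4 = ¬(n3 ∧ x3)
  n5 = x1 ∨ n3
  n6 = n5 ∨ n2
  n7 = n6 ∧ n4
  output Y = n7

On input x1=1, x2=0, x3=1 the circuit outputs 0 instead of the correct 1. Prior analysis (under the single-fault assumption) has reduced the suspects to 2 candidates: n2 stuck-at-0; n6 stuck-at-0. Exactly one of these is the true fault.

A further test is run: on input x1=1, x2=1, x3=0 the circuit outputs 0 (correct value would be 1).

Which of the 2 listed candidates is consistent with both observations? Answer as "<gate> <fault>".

Evaluate each candidate on input x1=1, x2=1, x3=0:
  n2 stuck-at-0: n1=0, n2=0 [stuck-at-0], n3=1, n4=1, n5=1, n6=1, n7=1 → 1 — eliminated
  n6 stuck-at-0: n1=0, n2=1, n3=0, n4=1, n5=1, n6=0 [stuck-at-0], n7=0 → 0 — matches
Only n6 stuck-at-0 reproduces the observed 0.

n6 stuck-at-0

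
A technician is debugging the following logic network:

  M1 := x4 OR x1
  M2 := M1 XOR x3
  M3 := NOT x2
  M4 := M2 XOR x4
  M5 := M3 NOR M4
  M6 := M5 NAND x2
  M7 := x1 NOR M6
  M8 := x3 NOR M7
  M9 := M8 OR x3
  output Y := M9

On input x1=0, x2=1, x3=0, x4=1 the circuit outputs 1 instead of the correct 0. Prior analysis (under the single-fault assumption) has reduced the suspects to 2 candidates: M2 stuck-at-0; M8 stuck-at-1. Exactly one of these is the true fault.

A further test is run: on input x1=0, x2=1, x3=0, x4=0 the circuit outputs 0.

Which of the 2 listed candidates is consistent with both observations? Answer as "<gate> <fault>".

Evaluate each candidate on input x1=0, x2=1, x3=0, x4=0:
  M2 stuck-at-0: M1=0, M2=0 [stuck-at-0], M3=0, M4=0, M5=1, M6=0, M7=1, M8=0, M9=0 → 0 — matches
  M8 stuck-at-1: M1=0, M2=0, M3=0, M4=0, M5=1, M6=0, M7=1, M8=1 [stuck-at-1], M9=1 → 1 — eliminated
Only M2 stuck-at-0 reproduces the observed 0.

M2 stuck-at-0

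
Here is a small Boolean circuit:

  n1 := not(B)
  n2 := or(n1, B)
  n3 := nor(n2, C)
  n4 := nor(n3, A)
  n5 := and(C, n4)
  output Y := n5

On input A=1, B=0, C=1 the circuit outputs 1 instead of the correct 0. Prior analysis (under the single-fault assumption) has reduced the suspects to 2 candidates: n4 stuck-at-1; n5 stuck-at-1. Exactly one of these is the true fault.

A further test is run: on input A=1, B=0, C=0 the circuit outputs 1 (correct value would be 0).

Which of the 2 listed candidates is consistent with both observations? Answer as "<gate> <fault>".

n5 stuck-at-1

Evaluate each candidate on input A=1, B=0, C=0:
  n4 stuck-at-1: n1=1, n2=1, n3=0, n4=1 [stuck-at-1], n5=0 → 0 — eliminated
  n5 stuck-at-1: n1=1, n2=1, n3=0, n4=0, n5=1 [stuck-at-1] → 1 — matches
Only n5 stuck-at-1 reproduces the observed 1.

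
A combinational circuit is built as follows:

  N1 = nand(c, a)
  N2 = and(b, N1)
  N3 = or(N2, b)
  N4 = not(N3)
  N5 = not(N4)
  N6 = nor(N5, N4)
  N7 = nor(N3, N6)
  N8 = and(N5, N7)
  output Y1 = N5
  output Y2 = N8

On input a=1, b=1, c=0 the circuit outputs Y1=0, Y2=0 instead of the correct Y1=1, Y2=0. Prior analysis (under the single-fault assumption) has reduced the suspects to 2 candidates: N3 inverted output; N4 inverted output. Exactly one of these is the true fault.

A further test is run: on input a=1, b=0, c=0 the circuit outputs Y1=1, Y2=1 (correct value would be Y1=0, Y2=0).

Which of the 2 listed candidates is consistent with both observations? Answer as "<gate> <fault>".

Evaluate each candidate on input a=1, b=0, c=0:
  N3 inverted output: N1=1, N2=0, N3=1 [inverted output], N4=0, N5=1, N6=0, N7=0, N8=0 → Y1=1, Y2=0 — eliminated
  N4 inverted output: N1=1, N2=0, N3=0, N4=0 [inverted output], N5=1, N6=0, N7=1, N8=1 → Y1=1, Y2=1 — matches
Only N4 inverted output reproduces the observed Y1=1, Y2=1.

N4 inverted output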